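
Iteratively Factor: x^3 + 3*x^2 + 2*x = (x + 2)*(x^2 + x) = (x + 1)*(x + 2)*(x)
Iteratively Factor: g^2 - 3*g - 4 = (g - 4)*(g + 1)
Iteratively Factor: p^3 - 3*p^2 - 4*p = (p - 4)*(p^2 + p) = p*(p - 4)*(p + 1)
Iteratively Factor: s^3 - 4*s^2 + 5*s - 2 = (s - 1)*(s^2 - 3*s + 2) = (s - 1)^2*(s - 2)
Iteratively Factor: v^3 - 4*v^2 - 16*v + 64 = (v - 4)*(v^2 - 16) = (v - 4)^2*(v + 4)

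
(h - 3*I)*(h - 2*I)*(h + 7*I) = h^3 + 2*I*h^2 + 29*h - 42*I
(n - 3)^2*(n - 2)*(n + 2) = n^4 - 6*n^3 + 5*n^2 + 24*n - 36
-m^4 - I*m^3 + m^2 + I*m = m*(m + I)*(-I*m - I)*(-I*m + I)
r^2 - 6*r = r*(r - 6)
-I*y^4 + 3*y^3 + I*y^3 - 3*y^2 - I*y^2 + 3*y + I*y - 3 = (y - 1)*(y - I)*(y + 3*I)*(-I*y + 1)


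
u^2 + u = u*(u + 1)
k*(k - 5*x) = k^2 - 5*k*x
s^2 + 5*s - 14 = (s - 2)*(s + 7)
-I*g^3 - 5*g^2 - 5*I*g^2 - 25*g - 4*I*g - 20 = (g + 4)*(g - 5*I)*(-I*g - I)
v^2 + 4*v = v*(v + 4)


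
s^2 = s^2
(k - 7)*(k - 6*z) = k^2 - 6*k*z - 7*k + 42*z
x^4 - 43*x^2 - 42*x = x*(x - 7)*(x + 1)*(x + 6)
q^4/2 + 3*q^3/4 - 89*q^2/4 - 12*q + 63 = (q/2 + 1)*(q - 6)*(q - 3/2)*(q + 7)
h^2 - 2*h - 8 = (h - 4)*(h + 2)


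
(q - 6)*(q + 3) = q^2 - 3*q - 18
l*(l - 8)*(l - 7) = l^3 - 15*l^2 + 56*l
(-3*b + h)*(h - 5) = -3*b*h + 15*b + h^2 - 5*h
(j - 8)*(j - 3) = j^2 - 11*j + 24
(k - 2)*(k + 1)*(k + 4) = k^3 + 3*k^2 - 6*k - 8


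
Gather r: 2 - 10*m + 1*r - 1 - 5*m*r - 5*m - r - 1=-5*m*r - 15*m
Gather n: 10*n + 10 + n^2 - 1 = n^2 + 10*n + 9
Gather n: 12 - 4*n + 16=28 - 4*n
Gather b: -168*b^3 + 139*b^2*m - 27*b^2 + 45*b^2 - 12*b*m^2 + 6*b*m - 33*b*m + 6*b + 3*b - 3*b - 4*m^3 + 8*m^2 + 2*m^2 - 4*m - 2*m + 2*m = -168*b^3 + b^2*(139*m + 18) + b*(-12*m^2 - 27*m + 6) - 4*m^3 + 10*m^2 - 4*m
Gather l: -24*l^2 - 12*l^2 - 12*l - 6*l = -36*l^2 - 18*l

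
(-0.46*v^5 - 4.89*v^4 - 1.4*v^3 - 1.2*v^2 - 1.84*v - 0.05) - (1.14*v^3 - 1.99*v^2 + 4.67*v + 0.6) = -0.46*v^5 - 4.89*v^4 - 2.54*v^3 + 0.79*v^2 - 6.51*v - 0.65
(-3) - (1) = -4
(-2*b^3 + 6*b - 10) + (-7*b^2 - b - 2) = -2*b^3 - 7*b^2 + 5*b - 12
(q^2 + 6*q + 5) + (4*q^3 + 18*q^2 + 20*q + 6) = 4*q^3 + 19*q^2 + 26*q + 11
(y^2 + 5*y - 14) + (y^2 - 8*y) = 2*y^2 - 3*y - 14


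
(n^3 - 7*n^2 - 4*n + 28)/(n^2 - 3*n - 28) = (n^2 - 4)/(n + 4)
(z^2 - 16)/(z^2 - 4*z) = (z + 4)/z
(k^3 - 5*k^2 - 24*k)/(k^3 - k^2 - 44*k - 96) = k/(k + 4)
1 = 1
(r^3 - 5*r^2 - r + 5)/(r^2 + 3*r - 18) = (r^3 - 5*r^2 - r + 5)/(r^2 + 3*r - 18)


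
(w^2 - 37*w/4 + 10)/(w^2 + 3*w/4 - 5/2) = (w - 8)/(w + 2)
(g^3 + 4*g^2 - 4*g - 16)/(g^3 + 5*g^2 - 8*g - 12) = (g^2 + 6*g + 8)/(g^2 + 7*g + 6)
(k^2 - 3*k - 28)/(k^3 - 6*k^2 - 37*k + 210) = (k + 4)/(k^2 + k - 30)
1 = 1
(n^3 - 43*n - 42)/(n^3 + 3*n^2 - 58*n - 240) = (n^2 - 6*n - 7)/(n^2 - 3*n - 40)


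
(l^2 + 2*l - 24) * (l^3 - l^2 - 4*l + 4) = l^5 + l^4 - 30*l^3 + 20*l^2 + 104*l - 96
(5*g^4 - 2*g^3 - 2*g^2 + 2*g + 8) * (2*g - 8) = 10*g^5 - 44*g^4 + 12*g^3 + 20*g^2 - 64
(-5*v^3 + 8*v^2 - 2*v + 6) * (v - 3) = -5*v^4 + 23*v^3 - 26*v^2 + 12*v - 18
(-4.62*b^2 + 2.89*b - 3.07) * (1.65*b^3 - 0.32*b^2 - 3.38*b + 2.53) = -7.623*b^5 + 6.2469*b^4 + 9.6253*b^3 - 20.4744*b^2 + 17.6883*b - 7.7671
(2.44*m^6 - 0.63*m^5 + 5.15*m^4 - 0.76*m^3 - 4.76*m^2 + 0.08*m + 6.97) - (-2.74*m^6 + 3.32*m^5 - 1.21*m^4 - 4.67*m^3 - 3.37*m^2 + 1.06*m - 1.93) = 5.18*m^6 - 3.95*m^5 + 6.36*m^4 + 3.91*m^3 - 1.39*m^2 - 0.98*m + 8.9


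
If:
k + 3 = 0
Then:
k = -3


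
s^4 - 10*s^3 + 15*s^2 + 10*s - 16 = (s - 8)*(s - 2)*(s - 1)*(s + 1)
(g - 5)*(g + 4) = g^2 - g - 20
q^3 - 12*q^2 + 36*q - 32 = (q - 8)*(q - 2)^2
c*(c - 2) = c^2 - 2*c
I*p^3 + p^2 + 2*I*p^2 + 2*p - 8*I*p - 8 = (p - 2)*(p + 4)*(I*p + 1)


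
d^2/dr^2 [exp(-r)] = exp(-r)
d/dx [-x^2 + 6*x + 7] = 6 - 2*x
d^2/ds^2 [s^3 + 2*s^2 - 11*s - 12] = 6*s + 4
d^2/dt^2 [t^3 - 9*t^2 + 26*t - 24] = 6*t - 18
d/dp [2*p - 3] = 2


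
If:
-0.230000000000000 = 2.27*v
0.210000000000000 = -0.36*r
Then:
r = -0.58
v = -0.10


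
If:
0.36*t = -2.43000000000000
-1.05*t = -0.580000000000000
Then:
No Solution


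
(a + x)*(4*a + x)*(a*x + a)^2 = 4*a^4*x^2 + 8*a^4*x + 4*a^4 + 5*a^3*x^3 + 10*a^3*x^2 + 5*a^3*x + a^2*x^4 + 2*a^2*x^3 + a^2*x^2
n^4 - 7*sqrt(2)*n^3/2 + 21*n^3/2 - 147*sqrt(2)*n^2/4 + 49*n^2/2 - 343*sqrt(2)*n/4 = n*(n + 7/2)*(n + 7)*(n - 7*sqrt(2)/2)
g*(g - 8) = g^2 - 8*g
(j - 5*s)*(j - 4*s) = j^2 - 9*j*s + 20*s^2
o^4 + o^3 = o^3*(o + 1)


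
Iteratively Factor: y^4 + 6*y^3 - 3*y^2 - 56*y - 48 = (y + 4)*(y^3 + 2*y^2 - 11*y - 12) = (y - 3)*(y + 4)*(y^2 + 5*y + 4) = (y - 3)*(y + 4)^2*(y + 1)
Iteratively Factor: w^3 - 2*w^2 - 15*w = (w + 3)*(w^2 - 5*w) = (w - 5)*(w + 3)*(w)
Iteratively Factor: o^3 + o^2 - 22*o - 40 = (o - 5)*(o^2 + 6*o + 8) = (o - 5)*(o + 2)*(o + 4)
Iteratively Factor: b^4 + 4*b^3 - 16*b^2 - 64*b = (b)*(b^3 + 4*b^2 - 16*b - 64) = b*(b + 4)*(b^2 - 16) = b*(b - 4)*(b + 4)*(b + 4)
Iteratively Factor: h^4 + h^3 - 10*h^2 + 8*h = (h - 1)*(h^3 + 2*h^2 - 8*h) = (h - 2)*(h - 1)*(h^2 + 4*h) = (h - 2)*(h - 1)*(h + 4)*(h)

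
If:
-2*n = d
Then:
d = -2*n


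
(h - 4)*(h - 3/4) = h^2 - 19*h/4 + 3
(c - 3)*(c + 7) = c^2 + 4*c - 21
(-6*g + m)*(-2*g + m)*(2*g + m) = 24*g^3 - 4*g^2*m - 6*g*m^2 + m^3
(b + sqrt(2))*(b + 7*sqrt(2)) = b^2 + 8*sqrt(2)*b + 14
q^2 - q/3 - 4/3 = (q - 4/3)*(q + 1)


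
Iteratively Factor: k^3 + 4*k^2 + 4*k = (k + 2)*(k^2 + 2*k) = (k + 2)^2*(k)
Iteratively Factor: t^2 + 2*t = (t + 2)*(t)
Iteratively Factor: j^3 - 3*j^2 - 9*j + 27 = (j - 3)*(j^2 - 9) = (j - 3)^2*(j + 3)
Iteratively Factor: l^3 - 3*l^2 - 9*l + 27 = (l + 3)*(l^2 - 6*l + 9) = (l - 3)*(l + 3)*(l - 3)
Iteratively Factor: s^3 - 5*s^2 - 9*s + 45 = (s + 3)*(s^2 - 8*s + 15) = (s - 3)*(s + 3)*(s - 5)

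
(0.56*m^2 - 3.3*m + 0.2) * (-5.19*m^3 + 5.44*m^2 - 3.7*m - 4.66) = -2.9064*m^5 + 20.1734*m^4 - 21.062*m^3 + 10.6884*m^2 + 14.638*m - 0.932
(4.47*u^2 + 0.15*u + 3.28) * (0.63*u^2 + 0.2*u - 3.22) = 2.8161*u^4 + 0.9885*u^3 - 12.297*u^2 + 0.173*u - 10.5616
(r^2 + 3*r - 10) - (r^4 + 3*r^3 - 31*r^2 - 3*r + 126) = -r^4 - 3*r^3 + 32*r^2 + 6*r - 136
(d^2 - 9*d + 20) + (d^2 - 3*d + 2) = 2*d^2 - 12*d + 22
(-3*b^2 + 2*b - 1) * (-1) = 3*b^2 - 2*b + 1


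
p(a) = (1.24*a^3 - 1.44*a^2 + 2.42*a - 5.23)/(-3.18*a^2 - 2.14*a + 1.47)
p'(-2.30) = 1.09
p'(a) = (6.36*a + 2.14)*(1.24*a^3 - 1.44*a^2 + 2.42*a - 5.23)/(-3.18*a^2 - 2.14*a + 1.47)^2 + (3.72*a^2 - 2.88*a + 2.42)/(-3.18*a^2 - 2.14*a + 1.47) = (-3.9432*a^4 - 5.3072*a^3 + 16.2456*a^2 - 37.4964*a - 7.6348)/(10.1124*a^4 + 13.6104*a^3 - 4.7696*a^2 - 6.2916*a + 2.1609)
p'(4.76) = -0.37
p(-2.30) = 3.21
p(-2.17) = 3.38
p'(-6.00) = -0.32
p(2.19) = -0.34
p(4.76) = -1.33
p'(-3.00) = 0.17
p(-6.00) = 3.39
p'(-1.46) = 16.84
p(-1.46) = 7.18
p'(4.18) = -0.37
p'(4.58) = -0.37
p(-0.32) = -3.39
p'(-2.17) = 1.49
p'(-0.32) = 1.84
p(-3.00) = 2.84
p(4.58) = -1.26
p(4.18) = -1.12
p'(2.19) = -0.46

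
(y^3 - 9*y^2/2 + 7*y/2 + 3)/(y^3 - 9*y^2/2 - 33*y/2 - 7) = (y^2 - 5*y + 6)/(y^2 - 5*y - 14)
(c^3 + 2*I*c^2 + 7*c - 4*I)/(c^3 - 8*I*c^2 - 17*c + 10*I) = (c^2 + 3*I*c + 4)/(c^2 - 7*I*c - 10)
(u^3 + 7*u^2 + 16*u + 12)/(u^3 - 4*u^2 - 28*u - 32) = (u + 3)/(u - 8)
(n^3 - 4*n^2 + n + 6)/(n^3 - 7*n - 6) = (n - 2)/(n + 2)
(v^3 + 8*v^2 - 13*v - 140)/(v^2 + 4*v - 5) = (v^2 + 3*v - 28)/(v - 1)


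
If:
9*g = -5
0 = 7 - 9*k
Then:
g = -5/9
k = 7/9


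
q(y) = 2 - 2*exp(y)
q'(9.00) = -16206.17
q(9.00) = -16204.17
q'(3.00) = -40.17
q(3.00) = -38.17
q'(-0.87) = -0.84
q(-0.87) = 1.16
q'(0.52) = -3.36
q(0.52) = -1.36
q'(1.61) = -10.01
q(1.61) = -8.01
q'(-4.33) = -0.03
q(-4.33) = 1.97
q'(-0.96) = -0.77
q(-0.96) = 1.23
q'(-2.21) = -0.22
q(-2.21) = 1.78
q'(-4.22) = -0.03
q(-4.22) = 1.97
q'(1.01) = -5.49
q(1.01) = -3.49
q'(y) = -2*exp(y)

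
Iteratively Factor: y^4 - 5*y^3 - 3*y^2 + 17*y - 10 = (y + 2)*(y^3 - 7*y^2 + 11*y - 5) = (y - 1)*(y + 2)*(y^2 - 6*y + 5) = (y - 1)^2*(y + 2)*(y - 5)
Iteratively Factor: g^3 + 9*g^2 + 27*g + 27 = (g + 3)*(g^2 + 6*g + 9) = (g + 3)^2*(g + 3)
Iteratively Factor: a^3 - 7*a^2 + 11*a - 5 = (a - 1)*(a^2 - 6*a + 5) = (a - 1)^2*(a - 5)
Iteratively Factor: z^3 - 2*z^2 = (z)*(z^2 - 2*z) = z^2*(z - 2)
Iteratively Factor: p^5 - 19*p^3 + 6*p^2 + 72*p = (p - 3)*(p^4 + 3*p^3 - 10*p^2 - 24*p) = p*(p - 3)*(p^3 + 3*p^2 - 10*p - 24) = p*(p - 3)*(p + 2)*(p^2 + p - 12) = p*(p - 3)*(p + 2)*(p + 4)*(p - 3)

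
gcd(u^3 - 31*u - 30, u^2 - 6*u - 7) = u + 1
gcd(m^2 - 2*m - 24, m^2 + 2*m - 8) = m + 4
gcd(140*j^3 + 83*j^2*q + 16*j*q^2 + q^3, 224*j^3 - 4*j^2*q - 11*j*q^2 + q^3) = 4*j + q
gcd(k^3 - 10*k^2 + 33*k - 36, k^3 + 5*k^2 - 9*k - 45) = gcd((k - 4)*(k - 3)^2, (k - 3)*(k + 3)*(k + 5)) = k - 3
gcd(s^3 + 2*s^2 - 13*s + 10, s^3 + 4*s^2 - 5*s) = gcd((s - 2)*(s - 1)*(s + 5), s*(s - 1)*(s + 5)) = s^2 + 4*s - 5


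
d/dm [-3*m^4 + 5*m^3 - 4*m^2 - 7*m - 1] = -12*m^3 + 15*m^2 - 8*m - 7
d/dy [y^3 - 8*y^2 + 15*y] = 3*y^2 - 16*y + 15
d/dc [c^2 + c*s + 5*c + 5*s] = 2*c + s + 5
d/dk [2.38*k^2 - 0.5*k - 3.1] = 4.76*k - 0.5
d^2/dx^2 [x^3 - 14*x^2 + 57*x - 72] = 6*x - 28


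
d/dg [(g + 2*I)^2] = 2*g + 4*I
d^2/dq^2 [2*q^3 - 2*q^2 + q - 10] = 12*q - 4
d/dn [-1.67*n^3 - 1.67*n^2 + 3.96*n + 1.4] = -5.01*n^2 - 3.34*n + 3.96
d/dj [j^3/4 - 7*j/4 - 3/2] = 3*j^2/4 - 7/4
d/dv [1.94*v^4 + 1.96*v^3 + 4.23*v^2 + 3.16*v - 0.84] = 7.76*v^3 + 5.88*v^2 + 8.46*v + 3.16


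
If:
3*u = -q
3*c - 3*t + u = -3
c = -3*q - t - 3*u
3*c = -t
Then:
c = -9/35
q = -9/35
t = 27/35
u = 3/35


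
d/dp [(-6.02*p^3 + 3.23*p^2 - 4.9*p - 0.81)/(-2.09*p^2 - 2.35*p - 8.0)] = (12.5818*p^4 + 28.294*p^3 + 126.6485*p^2 - 55.0658*p + 37.2965)/(4.3681*p^4 + 9.823*p^3 + 38.9625*p^2 + 37.6*p + 64.0)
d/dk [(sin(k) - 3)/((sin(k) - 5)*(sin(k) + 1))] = (6*sin(k) + cos(k)^2 - 18)*cos(k)/((sin(k) - 5)^2*(sin(k) + 1)^2)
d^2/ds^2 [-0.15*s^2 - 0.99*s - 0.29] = -0.300000000000000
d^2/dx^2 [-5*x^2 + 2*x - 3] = -10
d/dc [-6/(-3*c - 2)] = -18/(3*c + 2)^2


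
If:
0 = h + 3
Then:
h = -3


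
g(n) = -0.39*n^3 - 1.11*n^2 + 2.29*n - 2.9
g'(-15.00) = -227.66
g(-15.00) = 1029.25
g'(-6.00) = -26.51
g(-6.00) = 27.64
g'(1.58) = -4.14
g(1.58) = -3.59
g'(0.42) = 1.15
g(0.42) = -2.16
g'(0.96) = -0.92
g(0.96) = -2.07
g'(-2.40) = 0.88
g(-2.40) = -9.40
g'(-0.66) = 3.25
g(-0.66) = -4.78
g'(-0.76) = 3.30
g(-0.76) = -5.11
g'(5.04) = -38.62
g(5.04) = -69.48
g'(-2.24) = 1.39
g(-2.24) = -9.22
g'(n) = -1.17*n^2 - 2.22*n + 2.29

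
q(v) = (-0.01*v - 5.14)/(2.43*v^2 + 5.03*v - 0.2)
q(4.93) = -0.06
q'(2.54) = 0.11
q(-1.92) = 5.69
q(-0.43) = 2.68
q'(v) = (-4.86*v - 5.03)*(-0.01*v - 5.14)/(2.43*v^2 + 5.03*v - 0.2)^2 - 0.01/(2.43*v^2 + 5.03*v - 0.2)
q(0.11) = -13.43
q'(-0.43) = 4.13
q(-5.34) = -0.12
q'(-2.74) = -2.34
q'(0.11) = 195.30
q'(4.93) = 0.02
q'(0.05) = 8176.85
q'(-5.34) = -0.06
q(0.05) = -89.28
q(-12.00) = -0.02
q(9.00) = -0.02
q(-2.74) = -1.20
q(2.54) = -0.18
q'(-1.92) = -27.20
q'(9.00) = 0.00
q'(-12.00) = -0.00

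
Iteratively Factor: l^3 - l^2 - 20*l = (l)*(l^2 - l - 20) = l*(l + 4)*(l - 5)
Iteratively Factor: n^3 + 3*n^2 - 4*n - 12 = (n + 2)*(n^2 + n - 6) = (n + 2)*(n + 3)*(n - 2)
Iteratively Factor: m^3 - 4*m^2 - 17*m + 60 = (m - 5)*(m^2 + m - 12) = (m - 5)*(m - 3)*(m + 4)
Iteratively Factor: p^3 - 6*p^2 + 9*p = (p - 3)*(p^2 - 3*p) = (p - 3)^2*(p)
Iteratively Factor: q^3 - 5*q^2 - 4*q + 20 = (q + 2)*(q^2 - 7*q + 10) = (q - 2)*(q + 2)*(q - 5)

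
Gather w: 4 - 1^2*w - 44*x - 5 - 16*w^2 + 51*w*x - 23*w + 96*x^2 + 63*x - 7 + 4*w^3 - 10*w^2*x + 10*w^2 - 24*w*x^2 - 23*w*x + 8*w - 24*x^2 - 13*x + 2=4*w^3 + w^2*(-10*x - 6) + w*(-24*x^2 + 28*x - 16) + 72*x^2 + 6*x - 6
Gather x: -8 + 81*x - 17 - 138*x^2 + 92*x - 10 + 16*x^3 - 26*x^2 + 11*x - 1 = 16*x^3 - 164*x^2 + 184*x - 36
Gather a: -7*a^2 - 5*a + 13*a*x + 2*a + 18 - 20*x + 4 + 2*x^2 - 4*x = -7*a^2 + a*(13*x - 3) + 2*x^2 - 24*x + 22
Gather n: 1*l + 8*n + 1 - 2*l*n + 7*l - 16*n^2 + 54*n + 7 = 8*l - 16*n^2 + n*(62 - 2*l) + 8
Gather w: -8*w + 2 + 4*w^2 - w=4*w^2 - 9*w + 2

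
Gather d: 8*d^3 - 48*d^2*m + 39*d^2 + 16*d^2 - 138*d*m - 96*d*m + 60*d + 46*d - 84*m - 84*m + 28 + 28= 8*d^3 + d^2*(55 - 48*m) + d*(106 - 234*m) - 168*m + 56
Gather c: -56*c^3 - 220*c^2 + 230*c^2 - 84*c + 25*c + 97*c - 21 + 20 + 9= -56*c^3 + 10*c^2 + 38*c + 8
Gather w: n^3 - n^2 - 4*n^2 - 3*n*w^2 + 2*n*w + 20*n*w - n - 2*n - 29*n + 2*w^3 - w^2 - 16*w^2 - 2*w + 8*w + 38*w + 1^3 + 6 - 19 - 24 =n^3 - 5*n^2 - 32*n + 2*w^3 + w^2*(-3*n - 17) + w*(22*n + 44) - 36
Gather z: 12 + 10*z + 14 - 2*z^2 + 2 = -2*z^2 + 10*z + 28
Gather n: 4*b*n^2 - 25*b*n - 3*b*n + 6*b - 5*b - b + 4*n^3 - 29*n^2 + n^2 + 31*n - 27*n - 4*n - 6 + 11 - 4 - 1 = -28*b*n + 4*n^3 + n^2*(4*b - 28)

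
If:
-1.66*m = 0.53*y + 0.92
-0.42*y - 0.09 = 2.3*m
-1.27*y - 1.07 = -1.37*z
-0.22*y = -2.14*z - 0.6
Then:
No Solution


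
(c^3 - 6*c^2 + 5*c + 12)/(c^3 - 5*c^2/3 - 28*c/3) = 3*(c^2 - 2*c - 3)/(c*(3*c + 7))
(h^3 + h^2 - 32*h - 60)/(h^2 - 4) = (h^2 - h - 30)/(h - 2)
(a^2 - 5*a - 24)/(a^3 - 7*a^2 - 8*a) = (a + 3)/(a*(a + 1))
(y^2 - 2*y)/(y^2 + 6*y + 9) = y*(y - 2)/(y^2 + 6*y + 9)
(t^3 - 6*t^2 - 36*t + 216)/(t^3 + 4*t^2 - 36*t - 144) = (t - 6)/(t + 4)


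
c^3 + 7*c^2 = c^2*(c + 7)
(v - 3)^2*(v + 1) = v^3 - 5*v^2 + 3*v + 9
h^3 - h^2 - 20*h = h*(h - 5)*(h + 4)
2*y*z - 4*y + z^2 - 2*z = (2*y + z)*(z - 2)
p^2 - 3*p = p*(p - 3)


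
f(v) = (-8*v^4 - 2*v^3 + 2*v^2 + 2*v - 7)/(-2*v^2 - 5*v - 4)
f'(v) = (4*v + 5)*(-8*v^4 - 2*v^3 + 2*v^2 + 2*v - 7)/(-2*v^2 - 5*v - 4)^2 + (-32*v^3 - 6*v^2 + 4*v + 2)/(-2*v^2 - 5*v - 4) = (32*v^5 + 124*v^4 + 148*v^3 + 18*v^2 - 44*v - 43)/(4*v^4 + 20*v^3 + 41*v^2 + 40*v + 16)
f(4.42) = 48.87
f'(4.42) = 26.89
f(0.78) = 0.89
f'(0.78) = 0.71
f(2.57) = 12.36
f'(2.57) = 12.70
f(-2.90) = 81.18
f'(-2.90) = -29.21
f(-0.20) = 2.38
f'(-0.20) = -3.63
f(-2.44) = 68.65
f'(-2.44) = -25.52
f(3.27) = 23.09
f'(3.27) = 17.98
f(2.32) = 9.42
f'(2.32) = 10.85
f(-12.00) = 699.03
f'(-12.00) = -104.86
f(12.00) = 480.22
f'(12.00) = 87.10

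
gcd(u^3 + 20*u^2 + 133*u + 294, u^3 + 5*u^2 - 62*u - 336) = u^2 + 13*u + 42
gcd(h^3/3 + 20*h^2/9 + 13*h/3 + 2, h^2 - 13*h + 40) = 1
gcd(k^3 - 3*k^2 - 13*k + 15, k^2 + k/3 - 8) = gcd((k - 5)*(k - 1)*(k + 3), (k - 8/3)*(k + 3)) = k + 3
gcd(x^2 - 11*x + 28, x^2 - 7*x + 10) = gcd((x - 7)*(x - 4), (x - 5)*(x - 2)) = 1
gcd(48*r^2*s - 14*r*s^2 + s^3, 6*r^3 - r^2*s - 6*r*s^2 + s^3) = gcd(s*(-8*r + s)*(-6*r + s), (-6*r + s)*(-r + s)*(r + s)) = 6*r - s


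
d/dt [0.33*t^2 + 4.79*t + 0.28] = 0.66*t + 4.79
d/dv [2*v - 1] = 2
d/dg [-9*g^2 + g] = 1 - 18*g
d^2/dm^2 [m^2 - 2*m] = 2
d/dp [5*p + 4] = 5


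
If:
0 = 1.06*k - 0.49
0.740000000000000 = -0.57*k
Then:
No Solution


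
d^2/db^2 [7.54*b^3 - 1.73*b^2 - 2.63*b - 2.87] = 45.24*b - 3.46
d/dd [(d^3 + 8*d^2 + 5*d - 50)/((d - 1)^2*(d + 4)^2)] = (-d^4 - 13*d^3 - 27*d^2 + 121*d + 280)/(d^6 + 9*d^5 + 15*d^4 - 45*d^3 - 60*d^2 + 144*d - 64)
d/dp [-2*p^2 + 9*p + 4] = 9 - 4*p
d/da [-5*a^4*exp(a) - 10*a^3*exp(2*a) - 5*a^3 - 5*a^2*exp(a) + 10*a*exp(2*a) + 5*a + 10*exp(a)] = -5*a^4*exp(a) - 20*a^3*exp(2*a) - 20*a^3*exp(a) - 30*a^2*exp(2*a) - 5*a^2*exp(a) - 15*a^2 + 20*a*exp(2*a) - 10*a*exp(a) + 10*exp(2*a) + 10*exp(a) + 5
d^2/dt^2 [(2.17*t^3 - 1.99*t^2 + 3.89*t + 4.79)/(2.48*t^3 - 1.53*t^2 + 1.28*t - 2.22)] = (-8.010896*t^6 + 102.219648*t^5 + 446.231856*t^4 - 466.098482*t^3 + 419.068902*t^2 + 86.837652*t - 14.35094)/(15.252992*t^9 - 28.230336*t^8 + 41.033832*t^7 - 73.684233*t^6 + 71.72016*t^5 - 65.393658*t^4 + 64.850336*t^3 - 33.5331*t^2 + 18.925056*t - 10.941048)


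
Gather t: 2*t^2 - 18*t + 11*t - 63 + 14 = 2*t^2 - 7*t - 49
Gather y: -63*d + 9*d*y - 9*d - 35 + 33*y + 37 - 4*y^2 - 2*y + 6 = -72*d - 4*y^2 + y*(9*d + 31) + 8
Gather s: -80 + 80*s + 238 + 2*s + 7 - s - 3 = 81*s + 162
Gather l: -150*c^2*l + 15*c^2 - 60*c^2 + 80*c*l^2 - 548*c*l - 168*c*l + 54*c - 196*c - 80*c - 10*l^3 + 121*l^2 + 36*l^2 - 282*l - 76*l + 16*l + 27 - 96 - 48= -45*c^2 - 222*c - 10*l^3 + l^2*(80*c + 157) + l*(-150*c^2 - 716*c - 342) - 117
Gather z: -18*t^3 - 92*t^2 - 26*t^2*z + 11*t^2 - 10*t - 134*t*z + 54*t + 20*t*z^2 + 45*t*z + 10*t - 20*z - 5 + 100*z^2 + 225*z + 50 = -18*t^3 - 81*t^2 + 54*t + z^2*(20*t + 100) + z*(-26*t^2 - 89*t + 205) + 45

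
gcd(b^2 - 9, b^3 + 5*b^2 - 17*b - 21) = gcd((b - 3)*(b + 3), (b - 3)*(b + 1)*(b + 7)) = b - 3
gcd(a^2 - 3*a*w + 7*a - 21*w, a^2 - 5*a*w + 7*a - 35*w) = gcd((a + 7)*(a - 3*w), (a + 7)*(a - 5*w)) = a + 7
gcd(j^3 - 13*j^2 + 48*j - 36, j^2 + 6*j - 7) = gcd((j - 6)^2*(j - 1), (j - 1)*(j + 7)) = j - 1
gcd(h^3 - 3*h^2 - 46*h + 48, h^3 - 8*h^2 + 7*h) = h - 1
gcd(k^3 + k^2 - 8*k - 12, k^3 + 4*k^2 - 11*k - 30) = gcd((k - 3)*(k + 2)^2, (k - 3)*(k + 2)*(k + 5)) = k^2 - k - 6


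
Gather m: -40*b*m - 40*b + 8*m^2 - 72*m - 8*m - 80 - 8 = -40*b + 8*m^2 + m*(-40*b - 80) - 88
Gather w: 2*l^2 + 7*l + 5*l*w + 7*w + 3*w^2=2*l^2 + 7*l + 3*w^2 + w*(5*l + 7)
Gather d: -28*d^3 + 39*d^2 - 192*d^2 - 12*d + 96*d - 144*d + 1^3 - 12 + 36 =-28*d^3 - 153*d^2 - 60*d + 25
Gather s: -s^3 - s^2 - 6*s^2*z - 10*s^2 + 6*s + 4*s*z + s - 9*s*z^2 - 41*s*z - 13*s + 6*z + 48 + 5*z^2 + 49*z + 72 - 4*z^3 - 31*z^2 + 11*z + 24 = -s^3 + s^2*(-6*z - 11) + s*(-9*z^2 - 37*z - 6) - 4*z^3 - 26*z^2 + 66*z + 144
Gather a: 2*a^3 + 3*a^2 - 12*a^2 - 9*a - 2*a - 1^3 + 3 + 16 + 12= 2*a^3 - 9*a^2 - 11*a + 30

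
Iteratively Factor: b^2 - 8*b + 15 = (b - 3)*(b - 5)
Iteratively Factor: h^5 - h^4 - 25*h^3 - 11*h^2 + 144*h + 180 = (h + 2)*(h^4 - 3*h^3 - 19*h^2 + 27*h + 90) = (h + 2)^2*(h^3 - 5*h^2 - 9*h + 45) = (h - 5)*(h + 2)^2*(h^2 - 9) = (h - 5)*(h - 3)*(h + 2)^2*(h + 3)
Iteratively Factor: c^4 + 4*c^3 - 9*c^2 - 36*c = (c + 3)*(c^3 + c^2 - 12*c) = c*(c + 3)*(c^2 + c - 12) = c*(c + 3)*(c + 4)*(c - 3)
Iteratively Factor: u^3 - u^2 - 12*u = (u + 3)*(u^2 - 4*u) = u*(u + 3)*(u - 4)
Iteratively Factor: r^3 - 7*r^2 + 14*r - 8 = (r - 4)*(r^2 - 3*r + 2) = (r - 4)*(r - 1)*(r - 2)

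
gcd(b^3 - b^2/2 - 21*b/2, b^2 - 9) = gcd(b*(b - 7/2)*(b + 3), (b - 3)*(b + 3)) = b + 3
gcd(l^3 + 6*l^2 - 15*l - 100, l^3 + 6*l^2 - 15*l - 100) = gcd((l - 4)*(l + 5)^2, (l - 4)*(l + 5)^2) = l^3 + 6*l^2 - 15*l - 100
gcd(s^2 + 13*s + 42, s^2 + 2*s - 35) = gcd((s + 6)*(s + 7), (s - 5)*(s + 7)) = s + 7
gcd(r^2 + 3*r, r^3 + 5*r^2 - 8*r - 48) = 1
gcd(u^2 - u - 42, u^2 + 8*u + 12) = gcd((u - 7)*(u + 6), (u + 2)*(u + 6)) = u + 6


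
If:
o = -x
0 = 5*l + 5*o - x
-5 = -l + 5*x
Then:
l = -30/19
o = 25/19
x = -25/19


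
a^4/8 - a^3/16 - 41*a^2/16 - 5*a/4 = a*(a/4 + 1)*(a/2 + 1/4)*(a - 5)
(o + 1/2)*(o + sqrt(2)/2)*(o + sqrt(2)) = o^3 + o^2/2 + 3*sqrt(2)*o^2/2 + o + 3*sqrt(2)*o/4 + 1/2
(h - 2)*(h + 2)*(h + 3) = h^3 + 3*h^2 - 4*h - 12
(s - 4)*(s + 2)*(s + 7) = s^3 + 5*s^2 - 22*s - 56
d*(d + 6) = d^2 + 6*d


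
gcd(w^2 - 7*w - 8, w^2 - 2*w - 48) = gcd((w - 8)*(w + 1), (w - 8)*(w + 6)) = w - 8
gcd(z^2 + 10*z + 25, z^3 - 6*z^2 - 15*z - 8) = 1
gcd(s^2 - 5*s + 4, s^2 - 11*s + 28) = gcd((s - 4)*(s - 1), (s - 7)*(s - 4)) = s - 4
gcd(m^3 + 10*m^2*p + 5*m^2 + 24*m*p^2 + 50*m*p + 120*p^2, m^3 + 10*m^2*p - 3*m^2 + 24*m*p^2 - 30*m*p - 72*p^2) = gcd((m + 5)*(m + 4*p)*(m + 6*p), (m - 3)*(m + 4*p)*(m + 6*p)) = m^2 + 10*m*p + 24*p^2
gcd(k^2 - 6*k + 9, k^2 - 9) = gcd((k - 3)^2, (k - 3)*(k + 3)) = k - 3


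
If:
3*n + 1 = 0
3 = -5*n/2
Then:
No Solution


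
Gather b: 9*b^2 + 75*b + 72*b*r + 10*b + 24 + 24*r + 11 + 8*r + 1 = 9*b^2 + b*(72*r + 85) + 32*r + 36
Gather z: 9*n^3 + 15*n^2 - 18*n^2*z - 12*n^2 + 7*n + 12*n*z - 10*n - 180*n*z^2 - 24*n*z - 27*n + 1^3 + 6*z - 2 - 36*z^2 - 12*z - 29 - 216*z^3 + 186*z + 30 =9*n^3 + 3*n^2 - 30*n - 216*z^3 + z^2*(-180*n - 36) + z*(-18*n^2 - 12*n + 180)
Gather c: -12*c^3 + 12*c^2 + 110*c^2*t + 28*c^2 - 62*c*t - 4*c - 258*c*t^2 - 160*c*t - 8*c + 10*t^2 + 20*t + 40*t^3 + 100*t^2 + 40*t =-12*c^3 + c^2*(110*t + 40) + c*(-258*t^2 - 222*t - 12) + 40*t^3 + 110*t^2 + 60*t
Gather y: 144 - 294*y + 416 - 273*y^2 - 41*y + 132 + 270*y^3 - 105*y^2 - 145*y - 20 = 270*y^3 - 378*y^2 - 480*y + 672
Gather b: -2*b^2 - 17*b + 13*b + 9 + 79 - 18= -2*b^2 - 4*b + 70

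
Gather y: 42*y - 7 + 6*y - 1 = 48*y - 8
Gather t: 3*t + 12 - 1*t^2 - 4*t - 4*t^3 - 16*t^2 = -4*t^3 - 17*t^2 - t + 12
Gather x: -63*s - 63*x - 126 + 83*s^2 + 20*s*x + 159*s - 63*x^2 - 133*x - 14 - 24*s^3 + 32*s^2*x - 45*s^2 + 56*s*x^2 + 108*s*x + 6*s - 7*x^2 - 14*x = -24*s^3 + 38*s^2 + 102*s + x^2*(56*s - 70) + x*(32*s^2 + 128*s - 210) - 140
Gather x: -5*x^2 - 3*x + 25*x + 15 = -5*x^2 + 22*x + 15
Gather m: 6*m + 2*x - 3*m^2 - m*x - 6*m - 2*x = -3*m^2 - m*x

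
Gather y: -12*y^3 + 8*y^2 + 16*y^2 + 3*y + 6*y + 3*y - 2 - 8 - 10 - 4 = -12*y^3 + 24*y^2 + 12*y - 24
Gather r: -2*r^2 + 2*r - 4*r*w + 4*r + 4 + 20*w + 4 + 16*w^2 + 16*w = -2*r^2 + r*(6 - 4*w) + 16*w^2 + 36*w + 8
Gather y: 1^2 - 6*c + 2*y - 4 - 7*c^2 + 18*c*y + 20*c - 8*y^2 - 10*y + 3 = -7*c^2 + 14*c - 8*y^2 + y*(18*c - 8)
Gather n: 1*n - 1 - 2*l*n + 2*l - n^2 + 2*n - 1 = 2*l - n^2 + n*(3 - 2*l) - 2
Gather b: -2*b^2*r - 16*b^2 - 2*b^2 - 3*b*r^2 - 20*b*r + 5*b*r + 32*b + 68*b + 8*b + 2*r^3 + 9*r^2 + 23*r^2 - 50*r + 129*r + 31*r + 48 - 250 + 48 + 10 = b^2*(-2*r - 18) + b*(-3*r^2 - 15*r + 108) + 2*r^3 + 32*r^2 + 110*r - 144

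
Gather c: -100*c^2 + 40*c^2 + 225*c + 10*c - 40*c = -60*c^2 + 195*c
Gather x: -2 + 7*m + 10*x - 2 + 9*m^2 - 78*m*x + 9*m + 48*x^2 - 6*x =9*m^2 + 16*m + 48*x^2 + x*(4 - 78*m) - 4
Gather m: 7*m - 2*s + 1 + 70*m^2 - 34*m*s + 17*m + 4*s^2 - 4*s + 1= 70*m^2 + m*(24 - 34*s) + 4*s^2 - 6*s + 2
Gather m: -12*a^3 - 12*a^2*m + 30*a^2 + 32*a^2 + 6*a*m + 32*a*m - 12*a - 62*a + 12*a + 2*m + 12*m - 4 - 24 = -12*a^3 + 62*a^2 - 62*a + m*(-12*a^2 + 38*a + 14) - 28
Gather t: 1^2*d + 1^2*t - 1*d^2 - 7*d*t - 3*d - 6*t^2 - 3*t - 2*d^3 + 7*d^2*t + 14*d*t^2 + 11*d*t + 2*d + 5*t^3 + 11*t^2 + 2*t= -2*d^3 - d^2 + 5*t^3 + t^2*(14*d + 5) + t*(7*d^2 + 4*d)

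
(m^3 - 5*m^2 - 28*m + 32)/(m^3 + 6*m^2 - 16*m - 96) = (m^2 - 9*m + 8)/(m^2 + 2*m - 24)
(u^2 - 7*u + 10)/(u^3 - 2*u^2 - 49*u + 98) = (u - 5)/(u^2 - 49)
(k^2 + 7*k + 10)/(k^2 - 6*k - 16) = (k + 5)/(k - 8)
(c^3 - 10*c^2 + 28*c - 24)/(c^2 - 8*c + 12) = c - 2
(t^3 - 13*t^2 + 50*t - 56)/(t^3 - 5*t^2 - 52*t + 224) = (t^2 - 9*t + 14)/(t^2 - t - 56)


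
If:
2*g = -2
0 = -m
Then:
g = -1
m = 0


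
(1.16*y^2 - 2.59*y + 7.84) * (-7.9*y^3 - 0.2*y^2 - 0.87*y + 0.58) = -9.164*y^5 + 20.229*y^4 - 62.4272*y^3 + 1.3581*y^2 - 8.323*y + 4.5472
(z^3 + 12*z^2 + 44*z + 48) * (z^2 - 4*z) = z^5 + 8*z^4 - 4*z^3 - 128*z^2 - 192*z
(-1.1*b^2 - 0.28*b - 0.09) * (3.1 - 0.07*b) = 0.077*b^3 - 3.3904*b^2 - 0.8617*b - 0.279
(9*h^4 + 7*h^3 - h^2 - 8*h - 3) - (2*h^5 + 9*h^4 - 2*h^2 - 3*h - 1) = -2*h^5 + 7*h^3 + h^2 - 5*h - 2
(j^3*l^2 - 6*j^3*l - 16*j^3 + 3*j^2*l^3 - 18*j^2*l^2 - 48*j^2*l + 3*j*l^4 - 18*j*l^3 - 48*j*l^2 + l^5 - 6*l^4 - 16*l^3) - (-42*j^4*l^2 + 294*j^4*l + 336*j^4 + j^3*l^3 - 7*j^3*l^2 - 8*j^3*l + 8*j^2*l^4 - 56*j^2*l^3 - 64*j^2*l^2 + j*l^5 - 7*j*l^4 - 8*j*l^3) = 42*j^4*l^2 - 294*j^4*l - 336*j^4 - j^3*l^3 + 8*j^3*l^2 + 2*j^3*l - 16*j^3 - 8*j^2*l^4 + 59*j^2*l^3 + 46*j^2*l^2 - 48*j^2*l - j*l^5 + 10*j*l^4 - 10*j*l^3 - 48*j*l^2 + l^5 - 6*l^4 - 16*l^3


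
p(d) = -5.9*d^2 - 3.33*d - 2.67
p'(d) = -11.8*d - 3.33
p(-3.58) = -66.37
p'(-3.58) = 38.91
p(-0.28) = -2.20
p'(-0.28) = -0.03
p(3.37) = -80.90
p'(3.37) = -43.10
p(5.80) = -220.46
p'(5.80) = -71.77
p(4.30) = -126.08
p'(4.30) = -54.07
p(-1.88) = -17.26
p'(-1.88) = 18.85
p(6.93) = -309.09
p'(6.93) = -85.10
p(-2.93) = -43.56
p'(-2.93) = 31.24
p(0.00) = -2.67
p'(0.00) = -3.33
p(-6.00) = -195.09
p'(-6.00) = 67.47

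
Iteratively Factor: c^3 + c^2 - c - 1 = (c + 1)*(c^2 - 1) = (c + 1)^2*(c - 1)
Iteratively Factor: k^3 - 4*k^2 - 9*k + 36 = (k - 4)*(k^2 - 9) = (k - 4)*(k + 3)*(k - 3)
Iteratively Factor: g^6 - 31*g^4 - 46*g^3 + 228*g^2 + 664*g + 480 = (g + 2)*(g^5 - 2*g^4 - 27*g^3 + 8*g^2 + 212*g + 240) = (g - 4)*(g + 2)*(g^4 + 2*g^3 - 19*g^2 - 68*g - 60) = (g - 5)*(g - 4)*(g + 2)*(g^3 + 7*g^2 + 16*g + 12) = (g - 5)*(g - 4)*(g + 2)^2*(g^2 + 5*g + 6) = (g - 5)*(g - 4)*(g + 2)^3*(g + 3)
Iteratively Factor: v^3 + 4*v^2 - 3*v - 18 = (v - 2)*(v^2 + 6*v + 9) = (v - 2)*(v + 3)*(v + 3)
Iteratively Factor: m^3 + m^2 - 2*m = (m)*(m^2 + m - 2) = m*(m + 2)*(m - 1)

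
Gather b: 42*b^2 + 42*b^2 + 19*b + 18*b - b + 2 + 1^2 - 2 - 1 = 84*b^2 + 36*b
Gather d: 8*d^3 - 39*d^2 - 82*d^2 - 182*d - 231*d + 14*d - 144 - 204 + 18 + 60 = 8*d^3 - 121*d^2 - 399*d - 270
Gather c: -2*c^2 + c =-2*c^2 + c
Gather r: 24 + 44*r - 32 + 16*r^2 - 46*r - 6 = 16*r^2 - 2*r - 14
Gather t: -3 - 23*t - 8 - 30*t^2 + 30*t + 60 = -30*t^2 + 7*t + 49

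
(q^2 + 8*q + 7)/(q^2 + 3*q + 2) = (q + 7)/(q + 2)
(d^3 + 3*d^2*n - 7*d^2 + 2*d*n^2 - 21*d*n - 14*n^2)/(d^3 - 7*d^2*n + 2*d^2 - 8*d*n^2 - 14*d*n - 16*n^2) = (d^2 + 2*d*n - 7*d - 14*n)/(d^2 - 8*d*n + 2*d - 16*n)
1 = 1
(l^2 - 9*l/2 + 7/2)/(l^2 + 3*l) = (2*l^2 - 9*l + 7)/(2*l*(l + 3))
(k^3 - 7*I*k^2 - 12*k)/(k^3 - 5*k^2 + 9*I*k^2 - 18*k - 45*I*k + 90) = k*(k^2 - 7*I*k - 12)/(k^3 + k^2*(-5 + 9*I) - 9*k*(2 + 5*I) + 90)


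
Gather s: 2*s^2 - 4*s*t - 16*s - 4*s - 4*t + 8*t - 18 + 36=2*s^2 + s*(-4*t - 20) + 4*t + 18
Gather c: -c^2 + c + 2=-c^2 + c + 2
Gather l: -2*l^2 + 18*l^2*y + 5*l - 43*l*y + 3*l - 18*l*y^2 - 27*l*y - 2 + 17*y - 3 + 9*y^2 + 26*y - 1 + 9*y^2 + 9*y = l^2*(18*y - 2) + l*(-18*y^2 - 70*y + 8) + 18*y^2 + 52*y - 6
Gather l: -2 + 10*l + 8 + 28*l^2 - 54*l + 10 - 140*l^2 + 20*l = -112*l^2 - 24*l + 16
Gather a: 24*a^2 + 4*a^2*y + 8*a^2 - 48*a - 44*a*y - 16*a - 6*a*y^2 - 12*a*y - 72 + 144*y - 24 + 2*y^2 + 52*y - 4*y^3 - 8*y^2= a^2*(4*y + 32) + a*(-6*y^2 - 56*y - 64) - 4*y^3 - 6*y^2 + 196*y - 96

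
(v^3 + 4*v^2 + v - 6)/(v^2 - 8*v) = (v^3 + 4*v^2 + v - 6)/(v*(v - 8))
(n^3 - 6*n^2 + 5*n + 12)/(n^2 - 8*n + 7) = (n^3 - 6*n^2 + 5*n + 12)/(n^2 - 8*n + 7)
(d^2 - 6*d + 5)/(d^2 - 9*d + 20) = (d - 1)/(d - 4)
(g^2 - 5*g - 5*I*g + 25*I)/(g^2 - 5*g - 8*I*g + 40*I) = (g - 5*I)/(g - 8*I)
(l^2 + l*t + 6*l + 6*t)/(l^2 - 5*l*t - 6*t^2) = (-l - 6)/(-l + 6*t)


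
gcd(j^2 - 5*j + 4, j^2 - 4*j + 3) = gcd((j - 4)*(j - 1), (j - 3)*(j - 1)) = j - 1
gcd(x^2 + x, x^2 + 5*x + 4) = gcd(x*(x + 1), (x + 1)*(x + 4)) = x + 1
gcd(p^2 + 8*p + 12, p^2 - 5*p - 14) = p + 2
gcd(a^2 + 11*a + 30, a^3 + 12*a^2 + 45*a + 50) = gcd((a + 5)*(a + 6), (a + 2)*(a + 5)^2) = a + 5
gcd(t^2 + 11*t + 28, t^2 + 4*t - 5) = 1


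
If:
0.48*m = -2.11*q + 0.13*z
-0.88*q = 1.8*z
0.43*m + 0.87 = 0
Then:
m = -2.02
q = 0.45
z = -0.22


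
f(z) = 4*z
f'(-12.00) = 4.00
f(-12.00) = -48.00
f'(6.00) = 4.00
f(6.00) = 24.00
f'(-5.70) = 4.00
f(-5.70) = -22.80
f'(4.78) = 4.00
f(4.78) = 19.12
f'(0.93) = 4.00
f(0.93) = 3.72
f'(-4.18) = 4.00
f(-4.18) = -16.72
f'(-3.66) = 4.00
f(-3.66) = -14.64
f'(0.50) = 4.00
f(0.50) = 2.00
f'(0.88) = 4.00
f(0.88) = 3.52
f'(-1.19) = 4.00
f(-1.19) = -4.76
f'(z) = 4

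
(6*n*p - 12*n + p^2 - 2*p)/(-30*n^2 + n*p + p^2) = (p - 2)/(-5*n + p)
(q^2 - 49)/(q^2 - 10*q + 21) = (q + 7)/(q - 3)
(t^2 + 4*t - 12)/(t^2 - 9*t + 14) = (t + 6)/(t - 7)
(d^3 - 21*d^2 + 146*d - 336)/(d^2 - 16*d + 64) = (d^2 - 13*d + 42)/(d - 8)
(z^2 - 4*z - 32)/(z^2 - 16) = (z - 8)/(z - 4)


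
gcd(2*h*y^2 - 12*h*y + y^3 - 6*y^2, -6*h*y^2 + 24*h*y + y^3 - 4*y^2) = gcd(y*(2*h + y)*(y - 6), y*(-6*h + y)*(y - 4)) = y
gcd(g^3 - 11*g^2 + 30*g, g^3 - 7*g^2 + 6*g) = g^2 - 6*g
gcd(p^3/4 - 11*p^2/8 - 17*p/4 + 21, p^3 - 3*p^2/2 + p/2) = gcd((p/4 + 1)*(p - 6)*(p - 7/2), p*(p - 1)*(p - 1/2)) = 1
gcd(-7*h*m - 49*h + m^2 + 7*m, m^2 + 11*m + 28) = m + 7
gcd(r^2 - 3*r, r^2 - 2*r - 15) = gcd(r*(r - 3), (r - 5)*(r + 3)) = 1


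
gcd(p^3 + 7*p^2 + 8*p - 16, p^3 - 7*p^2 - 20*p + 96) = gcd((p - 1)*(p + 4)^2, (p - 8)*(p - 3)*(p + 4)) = p + 4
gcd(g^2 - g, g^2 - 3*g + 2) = g - 1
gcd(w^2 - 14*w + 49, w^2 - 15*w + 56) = w - 7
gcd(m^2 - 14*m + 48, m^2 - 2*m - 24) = m - 6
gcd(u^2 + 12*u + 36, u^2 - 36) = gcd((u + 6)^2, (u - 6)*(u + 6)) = u + 6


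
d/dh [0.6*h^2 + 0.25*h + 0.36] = 1.2*h + 0.25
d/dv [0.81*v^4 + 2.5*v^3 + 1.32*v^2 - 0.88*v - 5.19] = 3.24*v^3 + 7.5*v^2 + 2.64*v - 0.88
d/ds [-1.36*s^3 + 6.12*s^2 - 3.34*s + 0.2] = -4.08*s^2 + 12.24*s - 3.34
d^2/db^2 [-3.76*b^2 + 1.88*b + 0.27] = -7.52000000000000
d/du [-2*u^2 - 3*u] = -4*u - 3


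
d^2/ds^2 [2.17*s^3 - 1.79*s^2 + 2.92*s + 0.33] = 13.02*s - 3.58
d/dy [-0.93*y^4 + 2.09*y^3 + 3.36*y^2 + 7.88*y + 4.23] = -3.72*y^3 + 6.27*y^2 + 6.72*y + 7.88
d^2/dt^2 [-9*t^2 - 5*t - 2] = -18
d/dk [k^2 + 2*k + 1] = 2*k + 2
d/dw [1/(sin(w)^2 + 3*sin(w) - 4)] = -(2*sin(w) + 3)*cos(w)/(sin(w)^2 + 3*sin(w) - 4)^2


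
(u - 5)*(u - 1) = u^2 - 6*u + 5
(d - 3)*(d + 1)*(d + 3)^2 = d^4 + 4*d^3 - 6*d^2 - 36*d - 27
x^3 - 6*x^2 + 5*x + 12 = (x - 4)*(x - 3)*(x + 1)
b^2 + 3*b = b*(b + 3)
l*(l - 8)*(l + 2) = l^3 - 6*l^2 - 16*l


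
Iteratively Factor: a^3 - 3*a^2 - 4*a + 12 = (a + 2)*(a^2 - 5*a + 6) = (a - 3)*(a + 2)*(a - 2)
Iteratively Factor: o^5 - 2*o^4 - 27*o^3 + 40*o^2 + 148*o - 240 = (o + 4)*(o^4 - 6*o^3 - 3*o^2 + 52*o - 60) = (o - 2)*(o + 4)*(o^3 - 4*o^2 - 11*o + 30) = (o - 2)*(o + 3)*(o + 4)*(o^2 - 7*o + 10) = (o - 5)*(o - 2)*(o + 3)*(o + 4)*(o - 2)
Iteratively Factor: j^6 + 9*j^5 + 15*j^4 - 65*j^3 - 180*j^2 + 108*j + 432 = (j - 2)*(j^5 + 11*j^4 + 37*j^3 + 9*j^2 - 162*j - 216) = (j - 2)*(j + 3)*(j^4 + 8*j^3 + 13*j^2 - 30*j - 72) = (j - 2)^2*(j + 3)*(j^3 + 10*j^2 + 33*j + 36) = (j - 2)^2*(j + 3)^2*(j^2 + 7*j + 12) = (j - 2)^2*(j + 3)^2*(j + 4)*(j + 3)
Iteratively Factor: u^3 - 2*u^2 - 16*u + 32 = (u - 2)*(u^2 - 16) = (u - 2)*(u + 4)*(u - 4)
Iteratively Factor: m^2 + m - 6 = (m - 2)*(m + 3)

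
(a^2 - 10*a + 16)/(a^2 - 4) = (a - 8)/(a + 2)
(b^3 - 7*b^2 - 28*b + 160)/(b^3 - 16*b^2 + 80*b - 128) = (b + 5)/(b - 4)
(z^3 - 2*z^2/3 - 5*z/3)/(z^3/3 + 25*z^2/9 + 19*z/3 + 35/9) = 3*z*(3*z - 5)/(3*z^2 + 22*z + 35)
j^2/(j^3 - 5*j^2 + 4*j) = j/(j^2 - 5*j + 4)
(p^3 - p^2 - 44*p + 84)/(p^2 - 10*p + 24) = (p^2 + 5*p - 14)/(p - 4)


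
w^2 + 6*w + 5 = (w + 1)*(w + 5)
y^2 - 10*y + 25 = (y - 5)^2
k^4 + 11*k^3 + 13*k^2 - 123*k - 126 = (k - 3)*(k + 1)*(k + 6)*(k + 7)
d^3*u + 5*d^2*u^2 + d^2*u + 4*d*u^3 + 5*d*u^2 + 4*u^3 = (d + u)*(d + 4*u)*(d*u + u)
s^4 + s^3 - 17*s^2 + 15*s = s*(s - 3)*(s - 1)*(s + 5)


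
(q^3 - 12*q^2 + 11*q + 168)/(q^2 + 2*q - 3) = (q^2 - 15*q + 56)/(q - 1)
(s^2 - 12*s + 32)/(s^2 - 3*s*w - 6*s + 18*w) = (s^2 - 12*s + 32)/(s^2 - 3*s*w - 6*s + 18*w)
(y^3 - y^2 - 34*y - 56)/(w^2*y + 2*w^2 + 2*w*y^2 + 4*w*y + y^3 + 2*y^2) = (y^2 - 3*y - 28)/(w^2 + 2*w*y + y^2)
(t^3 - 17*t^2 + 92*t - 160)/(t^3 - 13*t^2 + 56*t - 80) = (t - 8)/(t - 4)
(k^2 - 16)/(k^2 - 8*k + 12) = (k^2 - 16)/(k^2 - 8*k + 12)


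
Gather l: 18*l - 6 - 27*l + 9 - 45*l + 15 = 18 - 54*l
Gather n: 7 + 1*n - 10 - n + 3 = 0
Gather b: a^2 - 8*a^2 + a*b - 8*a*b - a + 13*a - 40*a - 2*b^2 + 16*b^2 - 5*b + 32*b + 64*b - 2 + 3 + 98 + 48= -7*a^2 - 28*a + 14*b^2 + b*(91 - 7*a) + 147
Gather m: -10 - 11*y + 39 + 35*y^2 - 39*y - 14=35*y^2 - 50*y + 15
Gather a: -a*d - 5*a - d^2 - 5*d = a*(-d - 5) - d^2 - 5*d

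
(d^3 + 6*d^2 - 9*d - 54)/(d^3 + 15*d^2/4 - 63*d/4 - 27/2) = 4*(d + 3)/(4*d + 3)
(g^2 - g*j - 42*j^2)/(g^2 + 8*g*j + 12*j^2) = (g - 7*j)/(g + 2*j)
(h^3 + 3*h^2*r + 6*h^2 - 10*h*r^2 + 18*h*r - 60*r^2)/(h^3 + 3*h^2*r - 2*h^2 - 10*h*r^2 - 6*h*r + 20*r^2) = (h + 6)/(h - 2)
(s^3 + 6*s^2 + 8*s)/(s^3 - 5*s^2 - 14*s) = (s + 4)/(s - 7)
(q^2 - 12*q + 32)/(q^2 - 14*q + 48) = (q - 4)/(q - 6)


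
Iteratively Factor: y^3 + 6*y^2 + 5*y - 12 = (y + 3)*(y^2 + 3*y - 4) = (y + 3)*(y + 4)*(y - 1)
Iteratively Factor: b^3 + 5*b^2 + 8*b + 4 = (b + 2)*(b^2 + 3*b + 2) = (b + 1)*(b + 2)*(b + 2)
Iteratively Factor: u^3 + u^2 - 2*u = (u - 1)*(u^2 + 2*u) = (u - 1)*(u + 2)*(u)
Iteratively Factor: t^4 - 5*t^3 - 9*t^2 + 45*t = (t - 3)*(t^3 - 2*t^2 - 15*t) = t*(t - 3)*(t^2 - 2*t - 15) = t*(t - 3)*(t + 3)*(t - 5)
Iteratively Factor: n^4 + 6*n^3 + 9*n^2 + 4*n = (n)*(n^3 + 6*n^2 + 9*n + 4) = n*(n + 1)*(n^2 + 5*n + 4) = n*(n + 1)^2*(n + 4)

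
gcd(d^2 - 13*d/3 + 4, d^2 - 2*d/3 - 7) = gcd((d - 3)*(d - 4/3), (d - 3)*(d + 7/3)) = d - 3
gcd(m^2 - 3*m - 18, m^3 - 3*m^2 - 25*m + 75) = 1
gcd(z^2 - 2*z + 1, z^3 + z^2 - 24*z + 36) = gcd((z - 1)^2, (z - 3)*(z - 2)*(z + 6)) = 1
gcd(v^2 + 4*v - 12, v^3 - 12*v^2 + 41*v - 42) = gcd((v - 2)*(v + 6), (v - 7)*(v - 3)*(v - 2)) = v - 2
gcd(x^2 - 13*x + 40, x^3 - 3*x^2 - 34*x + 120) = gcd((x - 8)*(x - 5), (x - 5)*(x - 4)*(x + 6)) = x - 5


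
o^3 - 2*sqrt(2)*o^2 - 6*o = o*(o - 3*sqrt(2))*(o + sqrt(2))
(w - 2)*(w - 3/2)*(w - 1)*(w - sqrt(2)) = w^4 - 9*w^3/2 - sqrt(2)*w^3 + 9*sqrt(2)*w^2/2 + 13*w^2/2 - 13*sqrt(2)*w/2 - 3*w + 3*sqrt(2)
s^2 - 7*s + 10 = (s - 5)*(s - 2)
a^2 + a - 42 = (a - 6)*(a + 7)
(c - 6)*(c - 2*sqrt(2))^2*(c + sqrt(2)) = c^4 - 6*c^3 - 3*sqrt(2)*c^3 + 18*sqrt(2)*c^2 + 8*sqrt(2)*c - 48*sqrt(2)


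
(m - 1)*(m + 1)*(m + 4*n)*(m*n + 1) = m^4*n + 4*m^3*n^2 + m^3 + 3*m^2*n - 4*m*n^2 - m - 4*n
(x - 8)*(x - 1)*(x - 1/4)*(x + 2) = x^4 - 29*x^3/4 - 33*x^2/4 + 37*x/2 - 4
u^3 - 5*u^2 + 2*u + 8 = (u - 4)*(u - 2)*(u + 1)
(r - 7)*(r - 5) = r^2 - 12*r + 35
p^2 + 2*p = p*(p + 2)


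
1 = 1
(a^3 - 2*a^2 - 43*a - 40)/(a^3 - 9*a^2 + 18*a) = (a^3 - 2*a^2 - 43*a - 40)/(a*(a^2 - 9*a + 18))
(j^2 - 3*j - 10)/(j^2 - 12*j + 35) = (j + 2)/(j - 7)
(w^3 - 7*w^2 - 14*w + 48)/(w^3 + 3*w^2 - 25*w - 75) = (w^2 - 10*w + 16)/(w^2 - 25)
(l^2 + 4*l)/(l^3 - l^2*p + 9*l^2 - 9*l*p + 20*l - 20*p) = l/(l^2 - l*p + 5*l - 5*p)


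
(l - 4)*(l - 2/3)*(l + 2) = l^3 - 8*l^2/3 - 20*l/3 + 16/3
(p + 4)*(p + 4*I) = p^2 + 4*p + 4*I*p + 16*I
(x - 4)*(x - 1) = x^2 - 5*x + 4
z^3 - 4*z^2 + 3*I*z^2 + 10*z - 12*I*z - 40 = (z - 4)*(z - 2*I)*(z + 5*I)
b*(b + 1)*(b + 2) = b^3 + 3*b^2 + 2*b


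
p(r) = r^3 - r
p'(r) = 3*r^2 - 1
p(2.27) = 9.43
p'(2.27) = 14.46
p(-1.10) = -0.23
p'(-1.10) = 2.63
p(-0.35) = 0.31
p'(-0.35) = -0.63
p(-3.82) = -51.92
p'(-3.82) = 42.78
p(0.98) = -0.04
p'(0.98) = 1.88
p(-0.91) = 0.16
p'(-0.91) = 1.48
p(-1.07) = -0.16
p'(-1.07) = 2.43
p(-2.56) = -14.22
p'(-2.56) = 18.66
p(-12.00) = -1716.00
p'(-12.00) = 431.00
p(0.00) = 0.00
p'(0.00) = -1.00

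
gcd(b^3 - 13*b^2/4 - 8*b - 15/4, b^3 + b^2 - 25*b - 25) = b^2 - 4*b - 5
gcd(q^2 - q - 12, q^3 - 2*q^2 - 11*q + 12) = q^2 - q - 12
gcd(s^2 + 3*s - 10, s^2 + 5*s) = s + 5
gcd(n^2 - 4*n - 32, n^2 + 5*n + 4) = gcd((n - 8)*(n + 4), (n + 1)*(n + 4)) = n + 4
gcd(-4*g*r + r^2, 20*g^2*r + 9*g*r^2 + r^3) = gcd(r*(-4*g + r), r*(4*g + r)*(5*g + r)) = r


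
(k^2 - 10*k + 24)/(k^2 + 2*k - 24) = (k - 6)/(k + 6)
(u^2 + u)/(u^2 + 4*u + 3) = u/(u + 3)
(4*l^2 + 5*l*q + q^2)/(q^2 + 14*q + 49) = (4*l^2 + 5*l*q + q^2)/(q^2 + 14*q + 49)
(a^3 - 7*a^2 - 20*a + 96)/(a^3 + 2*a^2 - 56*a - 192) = (a - 3)/(a + 6)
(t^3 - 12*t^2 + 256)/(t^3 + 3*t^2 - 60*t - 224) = (t - 8)/(t + 7)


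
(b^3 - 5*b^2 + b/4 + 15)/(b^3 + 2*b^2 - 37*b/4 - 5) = (2*b^2 - 5*b - 12)/(2*b^2 + 9*b + 4)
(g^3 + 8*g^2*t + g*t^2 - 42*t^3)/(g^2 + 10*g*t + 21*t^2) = g - 2*t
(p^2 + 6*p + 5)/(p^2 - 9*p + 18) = (p^2 + 6*p + 5)/(p^2 - 9*p + 18)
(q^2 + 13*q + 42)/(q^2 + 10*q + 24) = (q + 7)/(q + 4)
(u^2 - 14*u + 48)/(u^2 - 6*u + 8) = (u^2 - 14*u + 48)/(u^2 - 6*u + 8)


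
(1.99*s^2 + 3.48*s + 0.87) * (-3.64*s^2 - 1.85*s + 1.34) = -7.2436*s^4 - 16.3487*s^3 - 6.9382*s^2 + 3.0537*s + 1.1658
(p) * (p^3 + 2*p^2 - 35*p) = p^4 + 2*p^3 - 35*p^2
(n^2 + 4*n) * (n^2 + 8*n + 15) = n^4 + 12*n^3 + 47*n^2 + 60*n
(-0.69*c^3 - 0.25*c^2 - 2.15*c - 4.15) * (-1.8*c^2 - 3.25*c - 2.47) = 1.242*c^5 + 2.6925*c^4 + 6.3868*c^3 + 15.075*c^2 + 18.798*c + 10.2505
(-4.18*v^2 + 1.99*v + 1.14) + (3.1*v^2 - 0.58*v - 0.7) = -1.08*v^2 + 1.41*v + 0.44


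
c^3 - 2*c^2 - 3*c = c*(c - 3)*(c + 1)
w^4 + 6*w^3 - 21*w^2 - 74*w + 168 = (w - 3)*(w - 2)*(w + 4)*(w + 7)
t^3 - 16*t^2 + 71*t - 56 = (t - 8)*(t - 7)*(t - 1)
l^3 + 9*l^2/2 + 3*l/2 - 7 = (l - 1)*(l + 2)*(l + 7/2)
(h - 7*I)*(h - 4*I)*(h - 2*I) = h^3 - 13*I*h^2 - 50*h + 56*I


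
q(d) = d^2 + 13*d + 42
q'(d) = 2*d + 13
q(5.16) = 135.71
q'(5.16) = 23.32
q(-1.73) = 22.50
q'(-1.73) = 9.54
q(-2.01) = 19.91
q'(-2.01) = 8.98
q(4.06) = 111.26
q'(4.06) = 21.12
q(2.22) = 75.79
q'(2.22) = 17.44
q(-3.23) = 10.44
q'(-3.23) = 6.54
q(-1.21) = 27.73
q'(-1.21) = 10.58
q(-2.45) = 16.15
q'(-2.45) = 8.10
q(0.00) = 42.00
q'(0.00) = 13.00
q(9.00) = 240.00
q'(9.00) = 31.00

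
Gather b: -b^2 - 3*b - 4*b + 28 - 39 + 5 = -b^2 - 7*b - 6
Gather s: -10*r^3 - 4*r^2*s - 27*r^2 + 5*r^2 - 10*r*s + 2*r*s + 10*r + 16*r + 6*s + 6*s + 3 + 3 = -10*r^3 - 22*r^2 + 26*r + s*(-4*r^2 - 8*r + 12) + 6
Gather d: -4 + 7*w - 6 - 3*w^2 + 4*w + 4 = -3*w^2 + 11*w - 6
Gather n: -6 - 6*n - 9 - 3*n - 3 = -9*n - 18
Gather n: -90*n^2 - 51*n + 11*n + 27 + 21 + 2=-90*n^2 - 40*n + 50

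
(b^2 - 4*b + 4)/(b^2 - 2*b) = (b - 2)/b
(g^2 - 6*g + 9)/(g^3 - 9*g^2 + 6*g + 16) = (g^2 - 6*g + 9)/(g^3 - 9*g^2 + 6*g + 16)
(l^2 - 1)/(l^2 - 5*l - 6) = (l - 1)/(l - 6)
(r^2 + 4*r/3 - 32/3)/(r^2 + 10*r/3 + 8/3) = (3*r^2 + 4*r - 32)/(3*r^2 + 10*r + 8)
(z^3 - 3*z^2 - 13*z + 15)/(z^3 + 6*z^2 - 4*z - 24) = (z^3 - 3*z^2 - 13*z + 15)/(z^3 + 6*z^2 - 4*z - 24)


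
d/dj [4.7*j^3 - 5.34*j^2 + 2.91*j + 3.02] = 14.1*j^2 - 10.68*j + 2.91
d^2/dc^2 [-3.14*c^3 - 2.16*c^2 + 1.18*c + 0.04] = -18.84*c - 4.32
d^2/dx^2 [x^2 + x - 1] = 2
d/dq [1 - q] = -1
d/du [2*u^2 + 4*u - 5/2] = 4*u + 4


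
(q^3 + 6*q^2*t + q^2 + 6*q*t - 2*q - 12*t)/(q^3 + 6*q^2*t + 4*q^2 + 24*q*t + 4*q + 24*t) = (q - 1)/(q + 2)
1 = 1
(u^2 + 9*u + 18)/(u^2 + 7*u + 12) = (u + 6)/(u + 4)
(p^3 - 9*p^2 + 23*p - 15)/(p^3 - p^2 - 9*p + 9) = (p - 5)/(p + 3)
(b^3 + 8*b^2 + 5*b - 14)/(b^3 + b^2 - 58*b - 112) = (b - 1)/(b - 8)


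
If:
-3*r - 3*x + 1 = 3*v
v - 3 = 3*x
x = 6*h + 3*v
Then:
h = -4*x/3 - 3/2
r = -4*x - 8/3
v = 3*x + 3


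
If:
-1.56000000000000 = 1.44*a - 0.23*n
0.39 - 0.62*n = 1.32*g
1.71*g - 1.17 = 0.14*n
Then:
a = -1.20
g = 0.63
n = -0.70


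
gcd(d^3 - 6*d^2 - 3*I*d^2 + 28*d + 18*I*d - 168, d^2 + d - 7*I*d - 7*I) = d - 7*I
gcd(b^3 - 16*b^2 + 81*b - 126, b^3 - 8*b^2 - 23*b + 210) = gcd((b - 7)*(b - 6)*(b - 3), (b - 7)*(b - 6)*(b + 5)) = b^2 - 13*b + 42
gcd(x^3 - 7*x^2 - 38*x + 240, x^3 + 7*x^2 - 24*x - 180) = x^2 + x - 30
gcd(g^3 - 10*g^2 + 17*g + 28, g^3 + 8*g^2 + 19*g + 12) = g + 1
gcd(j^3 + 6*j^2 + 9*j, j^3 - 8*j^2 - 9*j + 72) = j + 3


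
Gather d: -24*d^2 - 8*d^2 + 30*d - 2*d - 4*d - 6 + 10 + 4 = -32*d^2 + 24*d + 8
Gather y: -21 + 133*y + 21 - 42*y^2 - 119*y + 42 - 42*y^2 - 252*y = -84*y^2 - 238*y + 42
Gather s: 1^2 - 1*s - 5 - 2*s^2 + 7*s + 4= -2*s^2 + 6*s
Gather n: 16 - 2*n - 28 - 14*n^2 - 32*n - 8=-14*n^2 - 34*n - 20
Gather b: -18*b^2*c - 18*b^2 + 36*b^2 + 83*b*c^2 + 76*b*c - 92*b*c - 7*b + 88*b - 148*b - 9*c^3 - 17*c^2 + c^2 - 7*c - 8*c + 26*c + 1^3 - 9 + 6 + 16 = b^2*(18 - 18*c) + b*(83*c^2 - 16*c - 67) - 9*c^3 - 16*c^2 + 11*c + 14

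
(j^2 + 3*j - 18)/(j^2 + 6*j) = (j - 3)/j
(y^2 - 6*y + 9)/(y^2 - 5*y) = (y^2 - 6*y + 9)/(y*(y - 5))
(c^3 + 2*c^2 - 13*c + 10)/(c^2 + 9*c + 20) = (c^2 - 3*c + 2)/(c + 4)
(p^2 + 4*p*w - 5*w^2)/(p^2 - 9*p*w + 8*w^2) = (p + 5*w)/(p - 8*w)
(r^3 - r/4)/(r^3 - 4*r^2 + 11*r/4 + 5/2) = r*(2*r - 1)/(2*r^2 - 9*r + 10)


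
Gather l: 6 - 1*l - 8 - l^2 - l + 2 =-l^2 - 2*l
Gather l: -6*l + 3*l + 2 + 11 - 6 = 7 - 3*l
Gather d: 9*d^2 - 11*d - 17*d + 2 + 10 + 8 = 9*d^2 - 28*d + 20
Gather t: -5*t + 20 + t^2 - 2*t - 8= t^2 - 7*t + 12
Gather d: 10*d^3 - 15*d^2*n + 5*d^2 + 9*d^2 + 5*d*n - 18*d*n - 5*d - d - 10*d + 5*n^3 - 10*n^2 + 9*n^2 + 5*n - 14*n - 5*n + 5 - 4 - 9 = 10*d^3 + d^2*(14 - 15*n) + d*(-13*n - 16) + 5*n^3 - n^2 - 14*n - 8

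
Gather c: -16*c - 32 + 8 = -16*c - 24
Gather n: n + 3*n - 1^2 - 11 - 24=4*n - 36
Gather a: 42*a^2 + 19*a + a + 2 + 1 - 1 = 42*a^2 + 20*a + 2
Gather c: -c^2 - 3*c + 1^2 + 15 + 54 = -c^2 - 3*c + 70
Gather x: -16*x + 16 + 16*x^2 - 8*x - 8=16*x^2 - 24*x + 8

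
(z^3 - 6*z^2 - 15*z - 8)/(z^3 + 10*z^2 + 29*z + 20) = (z^2 - 7*z - 8)/(z^2 + 9*z + 20)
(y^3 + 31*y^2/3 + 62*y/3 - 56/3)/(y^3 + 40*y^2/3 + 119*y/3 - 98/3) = (y + 4)/(y + 7)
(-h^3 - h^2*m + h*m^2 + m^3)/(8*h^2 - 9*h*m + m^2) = (-h^2 - 2*h*m - m^2)/(8*h - m)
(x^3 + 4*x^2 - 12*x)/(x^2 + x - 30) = x*(x - 2)/(x - 5)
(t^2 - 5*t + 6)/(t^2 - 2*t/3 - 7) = 3*(t - 2)/(3*t + 7)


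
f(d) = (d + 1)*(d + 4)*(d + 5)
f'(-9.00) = 92.00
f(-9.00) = -160.00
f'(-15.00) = 404.00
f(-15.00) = -1540.00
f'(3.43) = 132.89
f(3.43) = 277.47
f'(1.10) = 54.63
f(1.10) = 65.33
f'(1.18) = 56.78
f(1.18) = 69.79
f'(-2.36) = -1.49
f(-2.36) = -5.89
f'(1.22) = 57.87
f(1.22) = 72.08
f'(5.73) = 242.10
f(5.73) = 702.63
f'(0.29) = 35.05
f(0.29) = 29.28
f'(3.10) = 119.83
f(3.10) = 235.79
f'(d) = (d + 1)*(d + 4) + (d + 1)*(d + 5) + (d + 4)*(d + 5)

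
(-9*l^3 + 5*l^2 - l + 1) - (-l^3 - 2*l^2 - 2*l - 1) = -8*l^3 + 7*l^2 + l + 2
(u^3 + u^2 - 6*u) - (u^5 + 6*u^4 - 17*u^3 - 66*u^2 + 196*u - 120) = -u^5 - 6*u^4 + 18*u^3 + 67*u^2 - 202*u + 120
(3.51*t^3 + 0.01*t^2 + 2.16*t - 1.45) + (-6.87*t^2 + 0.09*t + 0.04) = 3.51*t^3 - 6.86*t^2 + 2.25*t - 1.41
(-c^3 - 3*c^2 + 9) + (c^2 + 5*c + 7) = -c^3 - 2*c^2 + 5*c + 16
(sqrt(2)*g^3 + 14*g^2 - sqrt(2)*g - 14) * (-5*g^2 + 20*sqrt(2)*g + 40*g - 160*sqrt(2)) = -5*sqrt(2)*g^5 - 30*g^4 + 40*sqrt(2)*g^4 + 240*g^3 + 285*sqrt(2)*g^3 - 2280*sqrt(2)*g^2 + 30*g^2 - 280*sqrt(2)*g - 240*g + 2240*sqrt(2)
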